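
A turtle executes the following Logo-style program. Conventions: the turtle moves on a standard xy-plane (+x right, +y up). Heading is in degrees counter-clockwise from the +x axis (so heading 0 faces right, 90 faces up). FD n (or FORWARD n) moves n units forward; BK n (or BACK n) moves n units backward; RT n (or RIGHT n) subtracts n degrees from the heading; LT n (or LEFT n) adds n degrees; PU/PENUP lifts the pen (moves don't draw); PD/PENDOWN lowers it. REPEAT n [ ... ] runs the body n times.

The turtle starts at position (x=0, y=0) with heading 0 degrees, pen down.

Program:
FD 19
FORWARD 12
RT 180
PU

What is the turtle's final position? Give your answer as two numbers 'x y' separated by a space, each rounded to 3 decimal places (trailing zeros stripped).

Answer: 31 0

Derivation:
Executing turtle program step by step:
Start: pos=(0,0), heading=0, pen down
FD 19: (0,0) -> (19,0) [heading=0, draw]
FD 12: (19,0) -> (31,0) [heading=0, draw]
RT 180: heading 0 -> 180
PU: pen up
Final: pos=(31,0), heading=180, 2 segment(s) drawn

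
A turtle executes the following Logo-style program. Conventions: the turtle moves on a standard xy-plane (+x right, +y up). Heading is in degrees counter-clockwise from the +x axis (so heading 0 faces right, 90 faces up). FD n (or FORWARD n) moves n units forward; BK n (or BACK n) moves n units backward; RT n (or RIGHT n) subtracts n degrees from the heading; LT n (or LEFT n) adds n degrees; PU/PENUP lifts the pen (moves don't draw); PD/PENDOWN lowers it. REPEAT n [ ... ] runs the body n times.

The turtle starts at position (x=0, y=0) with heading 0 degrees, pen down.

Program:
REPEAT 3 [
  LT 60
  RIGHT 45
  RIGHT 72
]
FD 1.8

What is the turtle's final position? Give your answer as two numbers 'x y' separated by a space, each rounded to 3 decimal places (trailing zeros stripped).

Executing turtle program step by step:
Start: pos=(0,0), heading=0, pen down
REPEAT 3 [
  -- iteration 1/3 --
  LT 60: heading 0 -> 60
  RT 45: heading 60 -> 15
  RT 72: heading 15 -> 303
  -- iteration 2/3 --
  LT 60: heading 303 -> 3
  RT 45: heading 3 -> 318
  RT 72: heading 318 -> 246
  -- iteration 3/3 --
  LT 60: heading 246 -> 306
  RT 45: heading 306 -> 261
  RT 72: heading 261 -> 189
]
FD 1.8: (0,0) -> (-1.778,-0.282) [heading=189, draw]
Final: pos=(-1.778,-0.282), heading=189, 1 segment(s) drawn

Answer: -1.778 -0.282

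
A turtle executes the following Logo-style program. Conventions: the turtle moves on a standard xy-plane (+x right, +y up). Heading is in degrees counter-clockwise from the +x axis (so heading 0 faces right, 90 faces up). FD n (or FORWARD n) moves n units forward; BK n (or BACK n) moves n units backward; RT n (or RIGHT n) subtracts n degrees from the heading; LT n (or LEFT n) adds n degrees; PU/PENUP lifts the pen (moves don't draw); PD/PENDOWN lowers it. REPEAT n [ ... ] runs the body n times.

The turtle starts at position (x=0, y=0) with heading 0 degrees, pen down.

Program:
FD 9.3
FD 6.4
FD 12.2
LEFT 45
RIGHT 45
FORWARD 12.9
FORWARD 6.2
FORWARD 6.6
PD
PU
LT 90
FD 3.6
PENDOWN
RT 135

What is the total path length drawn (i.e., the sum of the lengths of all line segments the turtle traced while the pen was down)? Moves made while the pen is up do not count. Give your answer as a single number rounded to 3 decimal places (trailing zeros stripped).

Answer: 53.6

Derivation:
Executing turtle program step by step:
Start: pos=(0,0), heading=0, pen down
FD 9.3: (0,0) -> (9.3,0) [heading=0, draw]
FD 6.4: (9.3,0) -> (15.7,0) [heading=0, draw]
FD 12.2: (15.7,0) -> (27.9,0) [heading=0, draw]
LT 45: heading 0 -> 45
RT 45: heading 45 -> 0
FD 12.9: (27.9,0) -> (40.8,0) [heading=0, draw]
FD 6.2: (40.8,0) -> (47,0) [heading=0, draw]
FD 6.6: (47,0) -> (53.6,0) [heading=0, draw]
PD: pen down
PU: pen up
LT 90: heading 0 -> 90
FD 3.6: (53.6,0) -> (53.6,3.6) [heading=90, move]
PD: pen down
RT 135: heading 90 -> 315
Final: pos=(53.6,3.6), heading=315, 6 segment(s) drawn

Segment lengths:
  seg 1: (0,0) -> (9.3,0), length = 9.3
  seg 2: (9.3,0) -> (15.7,0), length = 6.4
  seg 3: (15.7,0) -> (27.9,0), length = 12.2
  seg 4: (27.9,0) -> (40.8,0), length = 12.9
  seg 5: (40.8,0) -> (47,0), length = 6.2
  seg 6: (47,0) -> (53.6,0), length = 6.6
Total = 53.6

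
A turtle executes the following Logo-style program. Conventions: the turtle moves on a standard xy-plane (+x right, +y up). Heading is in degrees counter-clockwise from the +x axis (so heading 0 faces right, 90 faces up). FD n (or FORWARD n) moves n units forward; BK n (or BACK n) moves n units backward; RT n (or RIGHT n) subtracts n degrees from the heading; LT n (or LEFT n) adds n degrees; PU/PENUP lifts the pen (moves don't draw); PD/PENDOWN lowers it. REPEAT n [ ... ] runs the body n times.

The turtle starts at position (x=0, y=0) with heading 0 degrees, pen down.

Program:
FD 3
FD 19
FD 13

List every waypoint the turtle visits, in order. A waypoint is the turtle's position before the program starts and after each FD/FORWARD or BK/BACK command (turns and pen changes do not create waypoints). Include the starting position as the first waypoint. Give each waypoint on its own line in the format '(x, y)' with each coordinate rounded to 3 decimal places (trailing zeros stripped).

Answer: (0, 0)
(3, 0)
(22, 0)
(35, 0)

Derivation:
Executing turtle program step by step:
Start: pos=(0,0), heading=0, pen down
FD 3: (0,0) -> (3,0) [heading=0, draw]
FD 19: (3,0) -> (22,0) [heading=0, draw]
FD 13: (22,0) -> (35,0) [heading=0, draw]
Final: pos=(35,0), heading=0, 3 segment(s) drawn
Waypoints (4 total):
(0, 0)
(3, 0)
(22, 0)
(35, 0)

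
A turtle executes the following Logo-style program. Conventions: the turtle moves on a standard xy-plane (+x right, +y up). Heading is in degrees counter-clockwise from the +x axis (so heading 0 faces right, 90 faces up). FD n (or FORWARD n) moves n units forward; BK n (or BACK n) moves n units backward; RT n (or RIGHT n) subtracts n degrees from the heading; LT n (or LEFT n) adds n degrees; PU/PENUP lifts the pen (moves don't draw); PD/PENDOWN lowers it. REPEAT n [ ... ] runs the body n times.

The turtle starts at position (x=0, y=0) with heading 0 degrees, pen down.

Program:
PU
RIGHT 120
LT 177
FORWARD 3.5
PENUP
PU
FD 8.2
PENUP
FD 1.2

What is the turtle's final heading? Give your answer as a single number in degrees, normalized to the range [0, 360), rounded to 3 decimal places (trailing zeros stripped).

Executing turtle program step by step:
Start: pos=(0,0), heading=0, pen down
PU: pen up
RT 120: heading 0 -> 240
LT 177: heading 240 -> 57
FD 3.5: (0,0) -> (1.906,2.935) [heading=57, move]
PU: pen up
PU: pen up
FD 8.2: (1.906,2.935) -> (6.372,9.812) [heading=57, move]
PU: pen up
FD 1.2: (6.372,9.812) -> (7.026,10.819) [heading=57, move]
Final: pos=(7.026,10.819), heading=57, 0 segment(s) drawn

Answer: 57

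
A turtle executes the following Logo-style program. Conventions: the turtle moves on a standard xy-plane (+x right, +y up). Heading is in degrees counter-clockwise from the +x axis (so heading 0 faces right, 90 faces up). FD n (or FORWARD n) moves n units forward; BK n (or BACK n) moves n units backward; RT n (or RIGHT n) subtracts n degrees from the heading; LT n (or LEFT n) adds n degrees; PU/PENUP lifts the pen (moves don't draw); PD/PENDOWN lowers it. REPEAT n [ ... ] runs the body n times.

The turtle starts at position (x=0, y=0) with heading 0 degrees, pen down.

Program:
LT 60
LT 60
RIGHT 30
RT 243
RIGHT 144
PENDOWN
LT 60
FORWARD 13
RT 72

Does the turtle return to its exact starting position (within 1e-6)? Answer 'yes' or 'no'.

Executing turtle program step by step:
Start: pos=(0,0), heading=0, pen down
LT 60: heading 0 -> 60
LT 60: heading 60 -> 120
RT 30: heading 120 -> 90
RT 243: heading 90 -> 207
RT 144: heading 207 -> 63
PD: pen down
LT 60: heading 63 -> 123
FD 13: (0,0) -> (-7.08,10.903) [heading=123, draw]
RT 72: heading 123 -> 51
Final: pos=(-7.08,10.903), heading=51, 1 segment(s) drawn

Start position: (0, 0)
Final position: (-7.08, 10.903)
Distance = 13; >= 1e-6 -> NOT closed

Answer: no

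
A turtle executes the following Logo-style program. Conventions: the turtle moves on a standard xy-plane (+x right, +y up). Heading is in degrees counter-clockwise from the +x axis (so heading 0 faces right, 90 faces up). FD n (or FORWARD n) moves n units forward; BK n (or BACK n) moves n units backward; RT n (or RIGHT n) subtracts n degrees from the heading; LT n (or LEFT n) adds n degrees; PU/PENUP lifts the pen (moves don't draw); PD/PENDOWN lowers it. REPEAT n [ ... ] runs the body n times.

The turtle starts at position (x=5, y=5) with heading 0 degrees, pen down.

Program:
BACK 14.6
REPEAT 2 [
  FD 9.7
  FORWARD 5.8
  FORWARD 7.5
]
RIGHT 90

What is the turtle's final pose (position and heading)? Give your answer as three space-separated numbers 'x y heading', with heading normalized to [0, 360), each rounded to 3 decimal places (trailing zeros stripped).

Answer: 36.4 5 270

Derivation:
Executing turtle program step by step:
Start: pos=(5,5), heading=0, pen down
BK 14.6: (5,5) -> (-9.6,5) [heading=0, draw]
REPEAT 2 [
  -- iteration 1/2 --
  FD 9.7: (-9.6,5) -> (0.1,5) [heading=0, draw]
  FD 5.8: (0.1,5) -> (5.9,5) [heading=0, draw]
  FD 7.5: (5.9,5) -> (13.4,5) [heading=0, draw]
  -- iteration 2/2 --
  FD 9.7: (13.4,5) -> (23.1,5) [heading=0, draw]
  FD 5.8: (23.1,5) -> (28.9,5) [heading=0, draw]
  FD 7.5: (28.9,5) -> (36.4,5) [heading=0, draw]
]
RT 90: heading 0 -> 270
Final: pos=(36.4,5), heading=270, 7 segment(s) drawn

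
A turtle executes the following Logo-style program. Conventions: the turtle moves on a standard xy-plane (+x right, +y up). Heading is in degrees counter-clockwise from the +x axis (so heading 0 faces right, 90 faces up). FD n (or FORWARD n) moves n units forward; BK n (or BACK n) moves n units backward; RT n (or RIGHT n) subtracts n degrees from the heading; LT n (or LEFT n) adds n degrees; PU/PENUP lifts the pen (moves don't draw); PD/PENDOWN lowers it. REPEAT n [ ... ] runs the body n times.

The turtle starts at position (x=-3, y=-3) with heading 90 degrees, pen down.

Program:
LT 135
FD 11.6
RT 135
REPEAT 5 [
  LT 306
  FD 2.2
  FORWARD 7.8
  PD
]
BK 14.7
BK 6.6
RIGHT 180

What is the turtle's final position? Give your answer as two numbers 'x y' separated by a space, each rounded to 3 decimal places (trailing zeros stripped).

Answer: 14.911 -26.015

Derivation:
Executing turtle program step by step:
Start: pos=(-3,-3), heading=90, pen down
LT 135: heading 90 -> 225
FD 11.6: (-3,-3) -> (-11.202,-11.202) [heading=225, draw]
RT 135: heading 225 -> 90
REPEAT 5 [
  -- iteration 1/5 --
  LT 306: heading 90 -> 36
  FD 2.2: (-11.202,-11.202) -> (-9.423,-9.909) [heading=36, draw]
  FD 7.8: (-9.423,-9.909) -> (-3.112,-5.325) [heading=36, draw]
  PD: pen down
  -- iteration 2/5 --
  LT 306: heading 36 -> 342
  FD 2.2: (-3.112,-5.325) -> (-1.02,-6.004) [heading=342, draw]
  FD 7.8: (-1.02,-6.004) -> (6.398,-8.415) [heading=342, draw]
  PD: pen down
  -- iteration 3/5 --
  LT 306: heading 342 -> 288
  FD 2.2: (6.398,-8.415) -> (7.078,-10.507) [heading=288, draw]
  FD 7.8: (7.078,-10.507) -> (9.488,-17.925) [heading=288, draw]
  PD: pen down
  -- iteration 4/5 --
  LT 306: heading 288 -> 234
  FD 2.2: (9.488,-17.925) -> (8.195,-19.705) [heading=234, draw]
  FD 7.8: (8.195,-19.705) -> (3.611,-26.015) [heading=234, draw]
  PD: pen down
  -- iteration 5/5 --
  LT 306: heading 234 -> 180
  FD 2.2: (3.611,-26.015) -> (1.411,-26.015) [heading=180, draw]
  FD 7.8: (1.411,-26.015) -> (-6.389,-26.015) [heading=180, draw]
  PD: pen down
]
BK 14.7: (-6.389,-26.015) -> (8.311,-26.015) [heading=180, draw]
BK 6.6: (8.311,-26.015) -> (14.911,-26.015) [heading=180, draw]
RT 180: heading 180 -> 0
Final: pos=(14.911,-26.015), heading=0, 13 segment(s) drawn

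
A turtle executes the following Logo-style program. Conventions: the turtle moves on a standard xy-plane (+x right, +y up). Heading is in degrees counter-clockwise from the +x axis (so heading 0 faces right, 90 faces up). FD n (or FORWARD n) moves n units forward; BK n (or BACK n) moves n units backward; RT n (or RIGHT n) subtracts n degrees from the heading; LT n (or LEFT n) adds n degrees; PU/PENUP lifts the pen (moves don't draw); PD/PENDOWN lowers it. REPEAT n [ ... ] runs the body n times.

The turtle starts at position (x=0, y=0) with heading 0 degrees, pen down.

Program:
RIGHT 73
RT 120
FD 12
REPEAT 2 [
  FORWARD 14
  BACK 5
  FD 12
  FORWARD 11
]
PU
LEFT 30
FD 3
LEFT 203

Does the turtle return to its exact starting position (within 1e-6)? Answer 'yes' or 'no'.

Answer: no

Derivation:
Executing turtle program step by step:
Start: pos=(0,0), heading=0, pen down
RT 73: heading 0 -> 287
RT 120: heading 287 -> 167
FD 12: (0,0) -> (-11.692,2.699) [heading=167, draw]
REPEAT 2 [
  -- iteration 1/2 --
  FD 14: (-11.692,2.699) -> (-25.334,5.849) [heading=167, draw]
  BK 5: (-25.334,5.849) -> (-20.462,4.724) [heading=167, draw]
  FD 12: (-20.462,4.724) -> (-32.154,7.423) [heading=167, draw]
  FD 11: (-32.154,7.423) -> (-42.872,9.898) [heading=167, draw]
  -- iteration 2/2 --
  FD 14: (-42.872,9.898) -> (-56.513,13.047) [heading=167, draw]
  BK 5: (-56.513,13.047) -> (-51.642,11.922) [heading=167, draw]
  FD 12: (-51.642,11.922) -> (-63.334,14.622) [heading=167, draw]
  FD 11: (-63.334,14.622) -> (-74.052,17.096) [heading=167, draw]
]
PU: pen up
LT 30: heading 167 -> 197
FD 3: (-74.052,17.096) -> (-76.921,16.219) [heading=197, move]
LT 203: heading 197 -> 40
Final: pos=(-76.921,16.219), heading=40, 9 segment(s) drawn

Start position: (0, 0)
Final position: (-76.921, 16.219)
Distance = 78.612; >= 1e-6 -> NOT closed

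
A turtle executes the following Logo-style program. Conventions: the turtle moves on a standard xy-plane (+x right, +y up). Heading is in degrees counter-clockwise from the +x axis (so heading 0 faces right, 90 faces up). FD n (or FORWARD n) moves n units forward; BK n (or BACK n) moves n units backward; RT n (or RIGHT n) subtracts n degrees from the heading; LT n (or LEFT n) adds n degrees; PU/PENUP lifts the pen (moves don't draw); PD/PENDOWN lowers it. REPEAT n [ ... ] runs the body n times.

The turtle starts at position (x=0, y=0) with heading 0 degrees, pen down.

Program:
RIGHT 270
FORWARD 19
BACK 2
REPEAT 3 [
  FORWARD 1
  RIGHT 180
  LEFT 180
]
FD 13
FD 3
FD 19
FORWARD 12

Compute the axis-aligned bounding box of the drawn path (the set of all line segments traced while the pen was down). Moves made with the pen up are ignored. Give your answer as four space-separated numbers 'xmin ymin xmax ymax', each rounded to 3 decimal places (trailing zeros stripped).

Executing turtle program step by step:
Start: pos=(0,0), heading=0, pen down
RT 270: heading 0 -> 90
FD 19: (0,0) -> (0,19) [heading=90, draw]
BK 2: (0,19) -> (0,17) [heading=90, draw]
REPEAT 3 [
  -- iteration 1/3 --
  FD 1: (0,17) -> (0,18) [heading=90, draw]
  RT 180: heading 90 -> 270
  LT 180: heading 270 -> 90
  -- iteration 2/3 --
  FD 1: (0,18) -> (0,19) [heading=90, draw]
  RT 180: heading 90 -> 270
  LT 180: heading 270 -> 90
  -- iteration 3/3 --
  FD 1: (0,19) -> (0,20) [heading=90, draw]
  RT 180: heading 90 -> 270
  LT 180: heading 270 -> 90
]
FD 13: (0,20) -> (0,33) [heading=90, draw]
FD 3: (0,33) -> (0,36) [heading=90, draw]
FD 19: (0,36) -> (0,55) [heading=90, draw]
FD 12: (0,55) -> (0,67) [heading=90, draw]
Final: pos=(0,67), heading=90, 9 segment(s) drawn

Segment endpoints: x in {0, 0, 0, 0, 0, 0, 0, 0, 0, 0}, y in {0, 17, 18, 19, 20, 33, 36, 55, 67}
xmin=0, ymin=0, xmax=0, ymax=67

Answer: 0 0 0 67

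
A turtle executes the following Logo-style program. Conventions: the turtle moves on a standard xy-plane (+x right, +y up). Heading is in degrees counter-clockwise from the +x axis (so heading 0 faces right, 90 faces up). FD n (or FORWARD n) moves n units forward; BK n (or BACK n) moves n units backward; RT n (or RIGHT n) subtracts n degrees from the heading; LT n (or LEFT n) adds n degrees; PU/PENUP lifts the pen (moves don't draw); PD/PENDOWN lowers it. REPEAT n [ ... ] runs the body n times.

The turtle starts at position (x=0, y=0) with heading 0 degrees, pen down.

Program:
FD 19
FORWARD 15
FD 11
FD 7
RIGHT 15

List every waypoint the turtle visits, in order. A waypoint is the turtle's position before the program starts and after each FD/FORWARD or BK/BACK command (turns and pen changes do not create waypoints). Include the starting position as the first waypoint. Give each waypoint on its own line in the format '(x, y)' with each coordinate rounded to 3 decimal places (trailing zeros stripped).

Executing turtle program step by step:
Start: pos=(0,0), heading=0, pen down
FD 19: (0,0) -> (19,0) [heading=0, draw]
FD 15: (19,0) -> (34,0) [heading=0, draw]
FD 11: (34,0) -> (45,0) [heading=0, draw]
FD 7: (45,0) -> (52,0) [heading=0, draw]
RT 15: heading 0 -> 345
Final: pos=(52,0), heading=345, 4 segment(s) drawn
Waypoints (5 total):
(0, 0)
(19, 0)
(34, 0)
(45, 0)
(52, 0)

Answer: (0, 0)
(19, 0)
(34, 0)
(45, 0)
(52, 0)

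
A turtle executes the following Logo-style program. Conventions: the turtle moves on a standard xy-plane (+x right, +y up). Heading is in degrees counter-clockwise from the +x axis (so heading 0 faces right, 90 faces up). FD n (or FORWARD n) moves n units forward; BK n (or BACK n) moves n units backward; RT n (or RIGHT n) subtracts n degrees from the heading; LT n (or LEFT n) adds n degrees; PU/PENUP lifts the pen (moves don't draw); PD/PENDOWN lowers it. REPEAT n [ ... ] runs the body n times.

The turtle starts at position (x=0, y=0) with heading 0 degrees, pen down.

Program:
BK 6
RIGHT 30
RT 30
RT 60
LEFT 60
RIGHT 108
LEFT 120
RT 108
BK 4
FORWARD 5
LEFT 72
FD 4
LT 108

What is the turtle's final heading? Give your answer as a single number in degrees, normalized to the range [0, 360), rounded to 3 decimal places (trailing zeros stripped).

Executing turtle program step by step:
Start: pos=(0,0), heading=0, pen down
BK 6: (0,0) -> (-6,0) [heading=0, draw]
RT 30: heading 0 -> 330
RT 30: heading 330 -> 300
RT 60: heading 300 -> 240
LT 60: heading 240 -> 300
RT 108: heading 300 -> 192
LT 120: heading 192 -> 312
RT 108: heading 312 -> 204
BK 4: (-6,0) -> (-2.346,1.627) [heading=204, draw]
FD 5: (-2.346,1.627) -> (-6.914,-0.407) [heading=204, draw]
LT 72: heading 204 -> 276
FD 4: (-6.914,-0.407) -> (-6.495,-4.385) [heading=276, draw]
LT 108: heading 276 -> 24
Final: pos=(-6.495,-4.385), heading=24, 4 segment(s) drawn

Answer: 24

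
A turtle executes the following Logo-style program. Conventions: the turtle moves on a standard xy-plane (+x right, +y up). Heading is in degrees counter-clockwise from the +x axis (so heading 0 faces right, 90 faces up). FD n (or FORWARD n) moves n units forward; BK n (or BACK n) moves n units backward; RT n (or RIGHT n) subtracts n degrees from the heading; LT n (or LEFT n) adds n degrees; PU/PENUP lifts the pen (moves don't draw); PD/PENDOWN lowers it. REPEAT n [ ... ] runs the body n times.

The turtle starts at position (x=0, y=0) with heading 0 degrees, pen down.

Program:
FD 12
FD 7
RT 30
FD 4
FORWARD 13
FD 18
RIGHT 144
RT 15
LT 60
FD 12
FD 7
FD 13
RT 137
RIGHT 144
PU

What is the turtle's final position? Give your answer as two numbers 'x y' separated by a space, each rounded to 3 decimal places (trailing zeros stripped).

Answer: 29.173 -42.369

Derivation:
Executing turtle program step by step:
Start: pos=(0,0), heading=0, pen down
FD 12: (0,0) -> (12,0) [heading=0, draw]
FD 7: (12,0) -> (19,0) [heading=0, draw]
RT 30: heading 0 -> 330
FD 4: (19,0) -> (22.464,-2) [heading=330, draw]
FD 13: (22.464,-2) -> (33.722,-8.5) [heading=330, draw]
FD 18: (33.722,-8.5) -> (49.311,-17.5) [heading=330, draw]
RT 144: heading 330 -> 186
RT 15: heading 186 -> 171
LT 60: heading 171 -> 231
FD 12: (49.311,-17.5) -> (41.759,-26.826) [heading=231, draw]
FD 7: (41.759,-26.826) -> (37.354,-32.266) [heading=231, draw]
FD 13: (37.354,-32.266) -> (29.173,-42.369) [heading=231, draw]
RT 137: heading 231 -> 94
RT 144: heading 94 -> 310
PU: pen up
Final: pos=(29.173,-42.369), heading=310, 8 segment(s) drawn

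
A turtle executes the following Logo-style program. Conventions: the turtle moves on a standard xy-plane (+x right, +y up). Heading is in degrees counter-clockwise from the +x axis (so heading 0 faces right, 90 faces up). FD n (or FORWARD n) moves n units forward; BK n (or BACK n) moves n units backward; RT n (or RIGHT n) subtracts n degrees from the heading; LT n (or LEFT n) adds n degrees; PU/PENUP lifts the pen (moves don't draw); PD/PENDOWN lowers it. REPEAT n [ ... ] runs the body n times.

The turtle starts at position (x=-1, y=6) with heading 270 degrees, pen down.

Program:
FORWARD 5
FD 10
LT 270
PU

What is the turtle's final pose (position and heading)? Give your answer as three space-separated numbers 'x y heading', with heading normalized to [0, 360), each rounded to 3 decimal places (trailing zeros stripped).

Answer: -1 -9 180

Derivation:
Executing turtle program step by step:
Start: pos=(-1,6), heading=270, pen down
FD 5: (-1,6) -> (-1,1) [heading=270, draw]
FD 10: (-1,1) -> (-1,-9) [heading=270, draw]
LT 270: heading 270 -> 180
PU: pen up
Final: pos=(-1,-9), heading=180, 2 segment(s) drawn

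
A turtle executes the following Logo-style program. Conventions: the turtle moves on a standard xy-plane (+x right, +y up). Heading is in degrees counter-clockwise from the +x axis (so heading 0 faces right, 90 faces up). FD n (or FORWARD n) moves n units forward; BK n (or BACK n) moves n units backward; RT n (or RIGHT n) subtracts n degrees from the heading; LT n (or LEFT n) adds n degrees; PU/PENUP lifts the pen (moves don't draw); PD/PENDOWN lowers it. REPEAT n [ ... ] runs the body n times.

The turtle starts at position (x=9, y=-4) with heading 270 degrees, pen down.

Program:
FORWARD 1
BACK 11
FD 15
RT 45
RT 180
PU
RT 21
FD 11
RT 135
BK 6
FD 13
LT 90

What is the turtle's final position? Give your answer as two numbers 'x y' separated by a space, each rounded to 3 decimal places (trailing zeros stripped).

Executing turtle program step by step:
Start: pos=(9,-4), heading=270, pen down
FD 1: (9,-4) -> (9,-5) [heading=270, draw]
BK 11: (9,-5) -> (9,6) [heading=270, draw]
FD 15: (9,6) -> (9,-9) [heading=270, draw]
RT 45: heading 270 -> 225
RT 180: heading 225 -> 45
PU: pen up
RT 21: heading 45 -> 24
FD 11: (9,-9) -> (19.049,-4.526) [heading=24, move]
RT 135: heading 24 -> 249
BK 6: (19.049,-4.526) -> (21.199,1.076) [heading=249, move]
FD 13: (21.199,1.076) -> (16.54,-11.061) [heading=249, move]
LT 90: heading 249 -> 339
Final: pos=(16.54,-11.061), heading=339, 3 segment(s) drawn

Answer: 16.54 -11.061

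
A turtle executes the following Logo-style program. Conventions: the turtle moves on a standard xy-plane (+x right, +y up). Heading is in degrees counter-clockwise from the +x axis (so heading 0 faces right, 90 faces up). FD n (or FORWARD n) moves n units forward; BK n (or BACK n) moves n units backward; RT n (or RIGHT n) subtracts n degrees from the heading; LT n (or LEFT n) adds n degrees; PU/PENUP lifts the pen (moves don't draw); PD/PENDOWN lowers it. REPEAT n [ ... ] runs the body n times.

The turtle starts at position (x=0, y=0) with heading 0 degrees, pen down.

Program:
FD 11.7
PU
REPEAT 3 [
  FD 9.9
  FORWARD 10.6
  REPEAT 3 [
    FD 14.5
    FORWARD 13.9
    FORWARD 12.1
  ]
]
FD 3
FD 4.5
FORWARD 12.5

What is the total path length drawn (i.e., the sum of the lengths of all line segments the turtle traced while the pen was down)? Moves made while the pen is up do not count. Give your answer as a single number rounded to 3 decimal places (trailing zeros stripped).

Answer: 11.7

Derivation:
Executing turtle program step by step:
Start: pos=(0,0), heading=0, pen down
FD 11.7: (0,0) -> (11.7,0) [heading=0, draw]
PU: pen up
REPEAT 3 [
  -- iteration 1/3 --
  FD 9.9: (11.7,0) -> (21.6,0) [heading=0, move]
  FD 10.6: (21.6,0) -> (32.2,0) [heading=0, move]
  REPEAT 3 [
    -- iteration 1/3 --
    FD 14.5: (32.2,0) -> (46.7,0) [heading=0, move]
    FD 13.9: (46.7,0) -> (60.6,0) [heading=0, move]
    FD 12.1: (60.6,0) -> (72.7,0) [heading=0, move]
    -- iteration 2/3 --
    FD 14.5: (72.7,0) -> (87.2,0) [heading=0, move]
    FD 13.9: (87.2,0) -> (101.1,0) [heading=0, move]
    FD 12.1: (101.1,0) -> (113.2,0) [heading=0, move]
    -- iteration 3/3 --
    FD 14.5: (113.2,0) -> (127.7,0) [heading=0, move]
    FD 13.9: (127.7,0) -> (141.6,0) [heading=0, move]
    FD 12.1: (141.6,0) -> (153.7,0) [heading=0, move]
  ]
  -- iteration 2/3 --
  FD 9.9: (153.7,0) -> (163.6,0) [heading=0, move]
  FD 10.6: (163.6,0) -> (174.2,0) [heading=0, move]
  REPEAT 3 [
    -- iteration 1/3 --
    FD 14.5: (174.2,0) -> (188.7,0) [heading=0, move]
    FD 13.9: (188.7,0) -> (202.6,0) [heading=0, move]
    FD 12.1: (202.6,0) -> (214.7,0) [heading=0, move]
    -- iteration 2/3 --
    FD 14.5: (214.7,0) -> (229.2,0) [heading=0, move]
    FD 13.9: (229.2,0) -> (243.1,0) [heading=0, move]
    FD 12.1: (243.1,0) -> (255.2,0) [heading=0, move]
    -- iteration 3/3 --
    FD 14.5: (255.2,0) -> (269.7,0) [heading=0, move]
    FD 13.9: (269.7,0) -> (283.6,0) [heading=0, move]
    FD 12.1: (283.6,0) -> (295.7,0) [heading=0, move]
  ]
  -- iteration 3/3 --
  FD 9.9: (295.7,0) -> (305.6,0) [heading=0, move]
  FD 10.6: (305.6,0) -> (316.2,0) [heading=0, move]
  REPEAT 3 [
    -- iteration 1/3 --
    FD 14.5: (316.2,0) -> (330.7,0) [heading=0, move]
    FD 13.9: (330.7,0) -> (344.6,0) [heading=0, move]
    FD 12.1: (344.6,0) -> (356.7,0) [heading=0, move]
    -- iteration 2/3 --
    FD 14.5: (356.7,0) -> (371.2,0) [heading=0, move]
    FD 13.9: (371.2,0) -> (385.1,0) [heading=0, move]
    FD 12.1: (385.1,0) -> (397.2,0) [heading=0, move]
    -- iteration 3/3 --
    FD 14.5: (397.2,0) -> (411.7,0) [heading=0, move]
    FD 13.9: (411.7,0) -> (425.6,0) [heading=0, move]
    FD 12.1: (425.6,0) -> (437.7,0) [heading=0, move]
  ]
]
FD 3: (437.7,0) -> (440.7,0) [heading=0, move]
FD 4.5: (440.7,0) -> (445.2,0) [heading=0, move]
FD 12.5: (445.2,0) -> (457.7,0) [heading=0, move]
Final: pos=(457.7,0), heading=0, 1 segment(s) drawn

Segment lengths:
  seg 1: (0,0) -> (11.7,0), length = 11.7
Total = 11.7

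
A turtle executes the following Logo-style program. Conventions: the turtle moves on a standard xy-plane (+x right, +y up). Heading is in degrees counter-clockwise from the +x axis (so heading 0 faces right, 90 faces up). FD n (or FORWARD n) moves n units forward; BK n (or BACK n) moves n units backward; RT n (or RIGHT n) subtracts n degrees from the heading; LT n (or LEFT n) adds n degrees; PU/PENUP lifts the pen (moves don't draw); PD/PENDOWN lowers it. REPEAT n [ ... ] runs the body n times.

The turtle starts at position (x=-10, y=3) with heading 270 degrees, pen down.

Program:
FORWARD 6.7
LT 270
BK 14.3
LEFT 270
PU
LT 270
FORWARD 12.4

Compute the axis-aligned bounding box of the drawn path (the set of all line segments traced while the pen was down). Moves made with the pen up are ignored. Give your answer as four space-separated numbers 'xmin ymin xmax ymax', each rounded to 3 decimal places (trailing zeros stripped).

Executing turtle program step by step:
Start: pos=(-10,3), heading=270, pen down
FD 6.7: (-10,3) -> (-10,-3.7) [heading=270, draw]
LT 270: heading 270 -> 180
BK 14.3: (-10,-3.7) -> (4.3,-3.7) [heading=180, draw]
LT 270: heading 180 -> 90
PU: pen up
LT 270: heading 90 -> 0
FD 12.4: (4.3,-3.7) -> (16.7,-3.7) [heading=0, move]
Final: pos=(16.7,-3.7), heading=0, 2 segment(s) drawn

Segment endpoints: x in {-10, -10, 4.3}, y in {-3.7, -3.7, 3}
xmin=-10, ymin=-3.7, xmax=4.3, ymax=3

Answer: -10 -3.7 4.3 3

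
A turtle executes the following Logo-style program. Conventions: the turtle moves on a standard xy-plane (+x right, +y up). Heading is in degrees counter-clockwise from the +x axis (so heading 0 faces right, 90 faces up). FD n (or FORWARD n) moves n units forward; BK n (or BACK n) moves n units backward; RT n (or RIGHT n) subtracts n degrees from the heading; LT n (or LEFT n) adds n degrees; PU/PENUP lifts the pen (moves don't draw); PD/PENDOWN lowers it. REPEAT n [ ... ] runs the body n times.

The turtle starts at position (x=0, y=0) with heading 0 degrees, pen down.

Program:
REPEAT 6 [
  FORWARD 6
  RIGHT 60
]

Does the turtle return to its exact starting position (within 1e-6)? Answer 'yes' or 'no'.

Answer: yes

Derivation:
Executing turtle program step by step:
Start: pos=(0,0), heading=0, pen down
REPEAT 6 [
  -- iteration 1/6 --
  FD 6: (0,0) -> (6,0) [heading=0, draw]
  RT 60: heading 0 -> 300
  -- iteration 2/6 --
  FD 6: (6,0) -> (9,-5.196) [heading=300, draw]
  RT 60: heading 300 -> 240
  -- iteration 3/6 --
  FD 6: (9,-5.196) -> (6,-10.392) [heading=240, draw]
  RT 60: heading 240 -> 180
  -- iteration 4/6 --
  FD 6: (6,-10.392) -> (0,-10.392) [heading=180, draw]
  RT 60: heading 180 -> 120
  -- iteration 5/6 --
  FD 6: (0,-10.392) -> (-3,-5.196) [heading=120, draw]
  RT 60: heading 120 -> 60
  -- iteration 6/6 --
  FD 6: (-3,-5.196) -> (0,0) [heading=60, draw]
  RT 60: heading 60 -> 0
]
Final: pos=(0,0), heading=0, 6 segment(s) drawn

Start position: (0, 0)
Final position: (0, 0)
Distance = 0; < 1e-6 -> CLOSED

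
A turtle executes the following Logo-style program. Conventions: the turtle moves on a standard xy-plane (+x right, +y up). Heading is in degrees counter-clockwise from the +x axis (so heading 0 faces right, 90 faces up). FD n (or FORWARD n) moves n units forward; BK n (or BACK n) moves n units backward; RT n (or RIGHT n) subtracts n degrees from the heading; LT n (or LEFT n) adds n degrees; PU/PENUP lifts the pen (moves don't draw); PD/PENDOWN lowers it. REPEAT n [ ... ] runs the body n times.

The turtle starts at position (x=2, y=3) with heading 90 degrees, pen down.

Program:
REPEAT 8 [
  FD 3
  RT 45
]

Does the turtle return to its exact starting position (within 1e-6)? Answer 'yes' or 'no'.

Answer: yes

Derivation:
Executing turtle program step by step:
Start: pos=(2,3), heading=90, pen down
REPEAT 8 [
  -- iteration 1/8 --
  FD 3: (2,3) -> (2,6) [heading=90, draw]
  RT 45: heading 90 -> 45
  -- iteration 2/8 --
  FD 3: (2,6) -> (4.121,8.121) [heading=45, draw]
  RT 45: heading 45 -> 0
  -- iteration 3/8 --
  FD 3: (4.121,8.121) -> (7.121,8.121) [heading=0, draw]
  RT 45: heading 0 -> 315
  -- iteration 4/8 --
  FD 3: (7.121,8.121) -> (9.243,6) [heading=315, draw]
  RT 45: heading 315 -> 270
  -- iteration 5/8 --
  FD 3: (9.243,6) -> (9.243,3) [heading=270, draw]
  RT 45: heading 270 -> 225
  -- iteration 6/8 --
  FD 3: (9.243,3) -> (7.121,0.879) [heading=225, draw]
  RT 45: heading 225 -> 180
  -- iteration 7/8 --
  FD 3: (7.121,0.879) -> (4.121,0.879) [heading=180, draw]
  RT 45: heading 180 -> 135
  -- iteration 8/8 --
  FD 3: (4.121,0.879) -> (2,3) [heading=135, draw]
  RT 45: heading 135 -> 90
]
Final: pos=(2,3), heading=90, 8 segment(s) drawn

Start position: (2, 3)
Final position: (2, 3)
Distance = 0; < 1e-6 -> CLOSED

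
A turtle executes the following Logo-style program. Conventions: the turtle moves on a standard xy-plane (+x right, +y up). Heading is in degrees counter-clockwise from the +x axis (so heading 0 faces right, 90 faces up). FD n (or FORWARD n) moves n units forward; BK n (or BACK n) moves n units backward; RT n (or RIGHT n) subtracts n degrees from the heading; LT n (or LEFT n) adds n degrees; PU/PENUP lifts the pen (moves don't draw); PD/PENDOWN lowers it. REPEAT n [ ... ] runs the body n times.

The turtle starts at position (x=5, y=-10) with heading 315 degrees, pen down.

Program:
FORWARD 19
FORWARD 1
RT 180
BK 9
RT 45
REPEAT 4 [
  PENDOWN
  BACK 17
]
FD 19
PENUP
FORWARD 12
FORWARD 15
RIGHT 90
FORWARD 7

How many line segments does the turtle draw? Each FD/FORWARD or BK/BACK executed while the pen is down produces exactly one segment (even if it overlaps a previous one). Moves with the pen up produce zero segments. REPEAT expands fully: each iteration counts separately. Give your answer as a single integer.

Answer: 8

Derivation:
Executing turtle program step by step:
Start: pos=(5,-10), heading=315, pen down
FD 19: (5,-10) -> (18.435,-23.435) [heading=315, draw]
FD 1: (18.435,-23.435) -> (19.142,-24.142) [heading=315, draw]
RT 180: heading 315 -> 135
BK 9: (19.142,-24.142) -> (25.506,-30.506) [heading=135, draw]
RT 45: heading 135 -> 90
REPEAT 4 [
  -- iteration 1/4 --
  PD: pen down
  BK 17: (25.506,-30.506) -> (25.506,-47.506) [heading=90, draw]
  -- iteration 2/4 --
  PD: pen down
  BK 17: (25.506,-47.506) -> (25.506,-64.506) [heading=90, draw]
  -- iteration 3/4 --
  PD: pen down
  BK 17: (25.506,-64.506) -> (25.506,-81.506) [heading=90, draw]
  -- iteration 4/4 --
  PD: pen down
  BK 17: (25.506,-81.506) -> (25.506,-98.506) [heading=90, draw]
]
FD 19: (25.506,-98.506) -> (25.506,-79.506) [heading=90, draw]
PU: pen up
FD 12: (25.506,-79.506) -> (25.506,-67.506) [heading=90, move]
FD 15: (25.506,-67.506) -> (25.506,-52.506) [heading=90, move]
RT 90: heading 90 -> 0
FD 7: (25.506,-52.506) -> (32.506,-52.506) [heading=0, move]
Final: pos=(32.506,-52.506), heading=0, 8 segment(s) drawn
Segments drawn: 8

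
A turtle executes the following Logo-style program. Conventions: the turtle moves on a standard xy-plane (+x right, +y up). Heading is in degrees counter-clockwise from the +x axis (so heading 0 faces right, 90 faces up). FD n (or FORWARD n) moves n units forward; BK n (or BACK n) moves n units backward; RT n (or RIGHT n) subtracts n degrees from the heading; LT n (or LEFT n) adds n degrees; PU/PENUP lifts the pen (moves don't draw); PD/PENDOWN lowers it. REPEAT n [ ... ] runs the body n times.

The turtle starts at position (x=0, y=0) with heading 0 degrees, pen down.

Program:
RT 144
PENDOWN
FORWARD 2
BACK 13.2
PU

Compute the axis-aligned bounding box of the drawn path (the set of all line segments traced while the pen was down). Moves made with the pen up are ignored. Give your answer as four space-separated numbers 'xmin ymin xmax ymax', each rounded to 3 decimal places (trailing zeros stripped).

Answer: -1.618 -1.176 9.061 6.583

Derivation:
Executing turtle program step by step:
Start: pos=(0,0), heading=0, pen down
RT 144: heading 0 -> 216
PD: pen down
FD 2: (0,0) -> (-1.618,-1.176) [heading=216, draw]
BK 13.2: (-1.618,-1.176) -> (9.061,6.583) [heading=216, draw]
PU: pen up
Final: pos=(9.061,6.583), heading=216, 2 segment(s) drawn

Segment endpoints: x in {-1.618, 0, 9.061}, y in {-1.176, 0, 6.583}
xmin=-1.618, ymin=-1.176, xmax=9.061, ymax=6.583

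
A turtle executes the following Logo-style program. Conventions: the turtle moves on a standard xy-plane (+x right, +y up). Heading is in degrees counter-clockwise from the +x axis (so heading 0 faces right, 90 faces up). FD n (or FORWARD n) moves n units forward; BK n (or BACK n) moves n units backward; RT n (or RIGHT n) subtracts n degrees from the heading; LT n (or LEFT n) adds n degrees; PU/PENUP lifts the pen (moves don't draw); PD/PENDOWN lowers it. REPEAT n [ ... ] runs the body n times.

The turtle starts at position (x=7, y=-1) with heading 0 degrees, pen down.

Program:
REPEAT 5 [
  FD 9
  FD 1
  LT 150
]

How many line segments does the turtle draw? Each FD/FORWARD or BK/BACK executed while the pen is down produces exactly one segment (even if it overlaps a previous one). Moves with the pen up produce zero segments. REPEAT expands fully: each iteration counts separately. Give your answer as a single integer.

Answer: 10

Derivation:
Executing turtle program step by step:
Start: pos=(7,-1), heading=0, pen down
REPEAT 5 [
  -- iteration 1/5 --
  FD 9: (7,-1) -> (16,-1) [heading=0, draw]
  FD 1: (16,-1) -> (17,-1) [heading=0, draw]
  LT 150: heading 0 -> 150
  -- iteration 2/5 --
  FD 9: (17,-1) -> (9.206,3.5) [heading=150, draw]
  FD 1: (9.206,3.5) -> (8.34,4) [heading=150, draw]
  LT 150: heading 150 -> 300
  -- iteration 3/5 --
  FD 9: (8.34,4) -> (12.84,-3.794) [heading=300, draw]
  FD 1: (12.84,-3.794) -> (13.34,-4.66) [heading=300, draw]
  LT 150: heading 300 -> 90
  -- iteration 4/5 --
  FD 9: (13.34,-4.66) -> (13.34,4.34) [heading=90, draw]
  FD 1: (13.34,4.34) -> (13.34,5.34) [heading=90, draw]
  LT 150: heading 90 -> 240
  -- iteration 5/5 --
  FD 9: (13.34,5.34) -> (8.84,-2.454) [heading=240, draw]
  FD 1: (8.84,-2.454) -> (8.34,-3.321) [heading=240, draw]
  LT 150: heading 240 -> 30
]
Final: pos=(8.34,-3.321), heading=30, 10 segment(s) drawn
Segments drawn: 10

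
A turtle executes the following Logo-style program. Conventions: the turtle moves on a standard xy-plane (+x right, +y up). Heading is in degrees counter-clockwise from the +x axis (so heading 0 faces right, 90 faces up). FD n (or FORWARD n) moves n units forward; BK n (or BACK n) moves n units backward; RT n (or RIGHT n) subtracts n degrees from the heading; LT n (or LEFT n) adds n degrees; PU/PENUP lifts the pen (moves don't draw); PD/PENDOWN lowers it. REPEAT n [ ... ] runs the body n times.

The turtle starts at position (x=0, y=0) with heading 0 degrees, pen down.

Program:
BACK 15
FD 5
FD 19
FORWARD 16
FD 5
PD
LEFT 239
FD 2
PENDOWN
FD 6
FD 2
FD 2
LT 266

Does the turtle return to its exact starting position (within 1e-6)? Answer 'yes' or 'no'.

Answer: no

Derivation:
Executing turtle program step by step:
Start: pos=(0,0), heading=0, pen down
BK 15: (0,0) -> (-15,0) [heading=0, draw]
FD 5: (-15,0) -> (-10,0) [heading=0, draw]
FD 19: (-10,0) -> (9,0) [heading=0, draw]
FD 16: (9,0) -> (25,0) [heading=0, draw]
FD 5: (25,0) -> (30,0) [heading=0, draw]
PD: pen down
LT 239: heading 0 -> 239
FD 2: (30,0) -> (28.97,-1.714) [heading=239, draw]
PD: pen down
FD 6: (28.97,-1.714) -> (25.88,-6.857) [heading=239, draw]
FD 2: (25.88,-6.857) -> (24.85,-8.572) [heading=239, draw]
FD 2: (24.85,-8.572) -> (23.82,-10.286) [heading=239, draw]
LT 266: heading 239 -> 145
Final: pos=(23.82,-10.286), heading=145, 9 segment(s) drawn

Start position: (0, 0)
Final position: (23.82, -10.286)
Distance = 25.946; >= 1e-6 -> NOT closed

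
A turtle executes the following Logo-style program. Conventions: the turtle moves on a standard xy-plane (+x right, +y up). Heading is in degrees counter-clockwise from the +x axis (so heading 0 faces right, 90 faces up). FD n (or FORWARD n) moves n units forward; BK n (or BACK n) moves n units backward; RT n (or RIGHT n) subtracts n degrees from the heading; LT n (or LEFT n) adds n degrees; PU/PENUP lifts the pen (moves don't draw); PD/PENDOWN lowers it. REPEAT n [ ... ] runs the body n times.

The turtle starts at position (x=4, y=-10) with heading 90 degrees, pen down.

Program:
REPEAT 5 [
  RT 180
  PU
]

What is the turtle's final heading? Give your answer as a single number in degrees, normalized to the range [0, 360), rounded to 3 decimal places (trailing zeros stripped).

Executing turtle program step by step:
Start: pos=(4,-10), heading=90, pen down
REPEAT 5 [
  -- iteration 1/5 --
  RT 180: heading 90 -> 270
  PU: pen up
  -- iteration 2/5 --
  RT 180: heading 270 -> 90
  PU: pen up
  -- iteration 3/5 --
  RT 180: heading 90 -> 270
  PU: pen up
  -- iteration 4/5 --
  RT 180: heading 270 -> 90
  PU: pen up
  -- iteration 5/5 --
  RT 180: heading 90 -> 270
  PU: pen up
]
Final: pos=(4,-10), heading=270, 0 segment(s) drawn

Answer: 270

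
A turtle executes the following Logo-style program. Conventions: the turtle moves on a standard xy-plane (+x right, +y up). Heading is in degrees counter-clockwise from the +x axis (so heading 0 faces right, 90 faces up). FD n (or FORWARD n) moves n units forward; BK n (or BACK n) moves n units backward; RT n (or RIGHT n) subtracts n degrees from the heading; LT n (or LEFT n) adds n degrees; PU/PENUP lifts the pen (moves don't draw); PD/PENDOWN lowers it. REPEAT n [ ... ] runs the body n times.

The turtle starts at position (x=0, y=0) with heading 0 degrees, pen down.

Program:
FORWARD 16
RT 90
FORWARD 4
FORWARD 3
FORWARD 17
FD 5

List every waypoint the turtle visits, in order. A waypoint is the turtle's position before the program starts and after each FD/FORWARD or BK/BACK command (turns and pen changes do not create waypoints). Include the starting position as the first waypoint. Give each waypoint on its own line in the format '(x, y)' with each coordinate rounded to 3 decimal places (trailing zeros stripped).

Executing turtle program step by step:
Start: pos=(0,0), heading=0, pen down
FD 16: (0,0) -> (16,0) [heading=0, draw]
RT 90: heading 0 -> 270
FD 4: (16,0) -> (16,-4) [heading=270, draw]
FD 3: (16,-4) -> (16,-7) [heading=270, draw]
FD 17: (16,-7) -> (16,-24) [heading=270, draw]
FD 5: (16,-24) -> (16,-29) [heading=270, draw]
Final: pos=(16,-29), heading=270, 5 segment(s) drawn
Waypoints (6 total):
(0, 0)
(16, 0)
(16, -4)
(16, -7)
(16, -24)
(16, -29)

Answer: (0, 0)
(16, 0)
(16, -4)
(16, -7)
(16, -24)
(16, -29)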